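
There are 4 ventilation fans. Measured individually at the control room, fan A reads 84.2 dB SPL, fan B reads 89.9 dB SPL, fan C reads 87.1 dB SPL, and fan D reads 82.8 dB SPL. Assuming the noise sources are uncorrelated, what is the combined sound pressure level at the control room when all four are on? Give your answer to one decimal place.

Uncorrelated sources add in intensity (power), not in dB.
L_total = 10·log₁₀(10^(84.2/10) + 10^(89.9/10) + 10^(87.1/10) + 10^(82.8/10)) = 10·log₁₀(1944000000) = 92.9 dB SPL.

92.9 dB SPL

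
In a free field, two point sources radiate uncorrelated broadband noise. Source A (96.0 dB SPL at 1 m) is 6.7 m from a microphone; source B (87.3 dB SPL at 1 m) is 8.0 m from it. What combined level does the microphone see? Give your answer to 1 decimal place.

79.9 dB SPL

At the listener: L_A = 96.0 − 20·log₁₀(6.7) = 79.48 dB; L_B = 87.3 − 20·log₁₀(8.0) = 69.24 dB.
Combined: 10·log₁₀(10^(79.48/10)+10^(69.24/10)) = 79.9 dB SPL.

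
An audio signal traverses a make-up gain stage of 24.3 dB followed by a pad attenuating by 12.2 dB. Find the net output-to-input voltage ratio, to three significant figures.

4.03

Net gain = 24.3 + (−12.2) = 12.1 dB.
Voltage ratio = 10^(12.1/20) = 4.03.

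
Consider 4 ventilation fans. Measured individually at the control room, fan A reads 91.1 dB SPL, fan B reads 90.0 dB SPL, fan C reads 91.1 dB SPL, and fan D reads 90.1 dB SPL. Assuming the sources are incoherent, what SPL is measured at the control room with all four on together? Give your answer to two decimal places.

Add the sources as powers (linear), then convert back to dB:
L_total = 10·log₁₀(10^(91.1/10) + 10^(90.0/10) + 10^(91.1/10) + 10^(90.1/10)) = 10·log₁₀(4600000000) = 96.63 dB SPL.

96.63 dB SPL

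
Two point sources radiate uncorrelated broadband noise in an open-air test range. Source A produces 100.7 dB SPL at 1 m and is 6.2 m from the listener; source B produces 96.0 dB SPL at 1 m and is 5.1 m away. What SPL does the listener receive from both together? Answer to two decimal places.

86.62 dB SPL

At the listener: L_A = 100.7 − 20·log₁₀(6.2) = 84.852 dB; L_B = 96.0 − 20·log₁₀(5.1) = 81.849 dB.
Combined: 10·log₁₀(10^(84.852/10)+10^(81.849/10)) = 86.62 dB SPL.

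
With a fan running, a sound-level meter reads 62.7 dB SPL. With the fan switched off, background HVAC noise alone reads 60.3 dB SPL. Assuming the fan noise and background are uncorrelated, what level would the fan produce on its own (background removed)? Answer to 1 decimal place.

59.0 dB SPL

Background correction is a power subtraction:
L_src = 10·log₁₀(10^(62.7/10) − 10^(60.3/10)) = 10·log₁₀(790600) = 59.0 dB SPL.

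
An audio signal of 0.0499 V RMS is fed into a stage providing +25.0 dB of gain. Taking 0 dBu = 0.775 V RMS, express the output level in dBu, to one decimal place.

+1.2 dBu

Input level: 20·log₁₀(0.0499/0.775) = -23.82 dBu.
Output: -23.82 + 25.0 = +1.2 dBu.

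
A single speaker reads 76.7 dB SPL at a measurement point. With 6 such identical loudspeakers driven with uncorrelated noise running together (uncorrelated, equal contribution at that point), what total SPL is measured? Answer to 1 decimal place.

6 equal incoherent sources raise the level by 10·log₁₀(6) = 7.78 dB.
L_total = 76.7 + 7.78 = 84.5 dB SPL.

84.5 dB SPL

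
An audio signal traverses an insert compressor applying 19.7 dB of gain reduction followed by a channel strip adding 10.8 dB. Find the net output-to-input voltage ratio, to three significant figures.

Net gain = (−19.7) + 10.8 = -8.9 dB.
Voltage ratio = 10^(-8.9/20) = 0.359.

0.359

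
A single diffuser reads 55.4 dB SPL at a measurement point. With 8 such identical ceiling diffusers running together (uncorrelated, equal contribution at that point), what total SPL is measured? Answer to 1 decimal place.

64.4 dB SPL

8 equal incoherent sources raise the level by 10·log₁₀(8) = 9.03 dB.
L_total = 55.4 + 9.03 = 64.4 dB SPL.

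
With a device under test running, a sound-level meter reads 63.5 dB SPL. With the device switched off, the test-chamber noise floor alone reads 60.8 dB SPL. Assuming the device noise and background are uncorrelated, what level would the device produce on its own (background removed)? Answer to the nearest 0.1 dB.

60.2 dB SPL

Subtract intensities: L_src = 10·log₁₀(10^(L_total/10) − 10^(L_bg/10)).
L_src = 10·log₁₀(10^(63.5/10) − 10^(60.8/10)) = 10·log₁₀(1036000) = 60.2 dB SPL.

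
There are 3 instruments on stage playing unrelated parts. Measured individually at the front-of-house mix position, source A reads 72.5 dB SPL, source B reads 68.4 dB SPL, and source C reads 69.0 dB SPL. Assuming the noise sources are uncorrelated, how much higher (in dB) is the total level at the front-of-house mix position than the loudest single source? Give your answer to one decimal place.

Add the sources as powers (linear), then convert back to dB:
L_total = 10·log₁₀(10^(72.5/10) + 10^(68.4/10) + 10^(69.0/10)) = 75.14 dB SPL.
Excess over the loudest (72.5 dB): 75.14 − 72.5 = 2.6 dB.

2.6 dB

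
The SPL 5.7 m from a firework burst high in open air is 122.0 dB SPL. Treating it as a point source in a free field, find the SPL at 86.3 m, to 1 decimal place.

Inverse-square spreading gives ΔL = −20·log₁₀(d₂/d₁).
ΔL = −20·log₁₀(86.3/5.7) = -23.60 dB, so L₂ = 122.0 + (-23.60) = 98.4 dB SPL.

98.4 dB SPL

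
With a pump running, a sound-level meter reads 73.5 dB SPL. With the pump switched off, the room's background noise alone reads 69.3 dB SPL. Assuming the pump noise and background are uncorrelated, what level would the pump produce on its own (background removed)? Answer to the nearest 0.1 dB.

71.4 dB SPL

Subtract intensities: L_src = 10·log₁₀(10^(L_total/10) − 10^(L_bg/10)).
L_src = 10·log₁₀(10^(73.5/10) − 10^(69.3/10)) = 10·log₁₀(13880000) = 71.4 dB SPL.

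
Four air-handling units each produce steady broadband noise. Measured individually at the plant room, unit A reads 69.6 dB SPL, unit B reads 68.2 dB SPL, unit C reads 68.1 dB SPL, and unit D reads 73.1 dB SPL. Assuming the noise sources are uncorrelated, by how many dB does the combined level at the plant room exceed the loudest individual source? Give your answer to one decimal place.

Add the sources as powers (linear), then convert back to dB:
L_total = 10·log₁₀(10^(69.6/10) + 10^(68.2/10) + 10^(68.1/10) + 10^(73.1/10)) = 76.29 dB SPL.
Excess over the loudest (73.1 dB): 76.29 − 73.1 = 3.2 dB.

3.2 dB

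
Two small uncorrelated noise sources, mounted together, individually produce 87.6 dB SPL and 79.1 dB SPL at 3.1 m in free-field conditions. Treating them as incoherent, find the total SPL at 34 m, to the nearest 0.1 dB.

67.4 dB SPL

Combined at 3.1 m: 10·log₁₀(10^(87.6/10)+10^(79.1/10)) = 88.17 dB SPL.
Then apply −20·log₁₀(34/3.1) = -20.80 dB → 67.4 dB SPL.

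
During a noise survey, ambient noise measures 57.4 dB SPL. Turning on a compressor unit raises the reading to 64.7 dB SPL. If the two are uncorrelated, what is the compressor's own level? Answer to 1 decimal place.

Subtract intensities: L_src = 10·log₁₀(10^(L_total/10) − 10^(L_bg/10)).
L_src = 10·log₁₀(10^(64.7/10) − 10^(57.4/10)) = 10·log₁₀(2402000) = 63.8 dB SPL.

63.8 dB SPL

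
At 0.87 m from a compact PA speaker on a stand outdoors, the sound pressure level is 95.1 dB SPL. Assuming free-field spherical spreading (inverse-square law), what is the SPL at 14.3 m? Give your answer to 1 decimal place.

70.8 dB SPL

Free-field point source: level drops by 20·log₁₀ of the distance ratio.
ΔL = −20·log₁₀(14.3/0.87) = -24.32 dB, so L₂ = 95.1 + (-24.32) = 70.8 dB SPL.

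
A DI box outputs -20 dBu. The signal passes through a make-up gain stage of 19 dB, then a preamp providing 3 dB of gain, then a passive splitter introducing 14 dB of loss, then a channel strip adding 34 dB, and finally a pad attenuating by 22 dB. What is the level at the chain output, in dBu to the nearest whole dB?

Cascaded gains and losses add directly in dB.
-20 + 19 + 3 − 14 + 34 − 22 = 0 dBu.

0 dBu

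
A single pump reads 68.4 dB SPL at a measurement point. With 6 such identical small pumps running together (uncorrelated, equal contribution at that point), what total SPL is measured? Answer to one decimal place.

76.2 dB SPL

6 equal incoherent sources raise the level by 10·log₁₀(6) = 7.78 dB.
L_total = 68.4 + 7.78 = 76.2 dB SPL.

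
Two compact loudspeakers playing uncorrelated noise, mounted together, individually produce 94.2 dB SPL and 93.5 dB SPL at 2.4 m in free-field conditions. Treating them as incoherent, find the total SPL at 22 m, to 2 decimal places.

77.63 dB SPL

Combined at 2.4 m: 10·log₁₀(10^(94.2/10)+10^(93.5/10)) = 96.874 dB SPL.
Then apply −20·log₁₀(22/2.4) = -19.244 dB → 77.63 dB SPL.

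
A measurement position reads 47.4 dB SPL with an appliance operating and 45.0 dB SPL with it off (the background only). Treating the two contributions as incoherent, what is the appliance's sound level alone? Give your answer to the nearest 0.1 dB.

Background correction is a power subtraction:
L_src = 10·log₁₀(10^(47.4/10) − 10^(45.0/10)) = 10·log₁₀(23330) = 43.7 dB SPL.

43.7 dB SPL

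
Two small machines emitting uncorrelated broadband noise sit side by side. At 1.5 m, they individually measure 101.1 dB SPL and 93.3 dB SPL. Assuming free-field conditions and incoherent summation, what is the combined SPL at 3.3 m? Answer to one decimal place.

Combined at 1.5 m: 10·log₁₀(10^(101.1/10)+10^(93.3/10)) = 101.77 dB SPL.
Then apply −20·log₁₀(3.3/1.5) = -6.85 dB → 94.9 dB SPL.

94.9 dB SPL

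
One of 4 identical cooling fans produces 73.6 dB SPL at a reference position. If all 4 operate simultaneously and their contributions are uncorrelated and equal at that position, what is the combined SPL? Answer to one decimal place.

4 equal incoherent sources raise the level by 10·log₁₀(4) = 6.02 dB.
L_total = 73.6 + 6.02 = 79.6 dB SPL.

79.6 dB SPL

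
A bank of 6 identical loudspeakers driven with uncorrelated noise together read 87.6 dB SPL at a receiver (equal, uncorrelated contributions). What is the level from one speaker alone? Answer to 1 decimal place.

6 equal incoherent sources add 10·log₁₀(6) = 7.78 dB over one source.
L_one = 87.6 − 7.78 = 79.8 dB SPL.

79.8 dB SPL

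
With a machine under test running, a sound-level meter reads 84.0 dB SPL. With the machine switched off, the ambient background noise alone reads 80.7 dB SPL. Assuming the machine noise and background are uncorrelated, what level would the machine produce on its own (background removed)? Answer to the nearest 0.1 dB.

Remove the background by subtracting linear intensities:
L_src = 10·log₁₀(10^(84.0/10) − 10^(80.7/10)) = 10·log₁₀(133700000) = 81.3 dB SPL.

81.3 dB SPL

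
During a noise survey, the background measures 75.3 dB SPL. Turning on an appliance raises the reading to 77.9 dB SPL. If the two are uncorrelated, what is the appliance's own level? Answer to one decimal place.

74.4 dB SPL

Background correction is a power subtraction:
L_src = 10·log₁₀(10^(77.9/10) − 10^(75.3/10)) = 10·log₁₀(27780000) = 74.4 dB SPL.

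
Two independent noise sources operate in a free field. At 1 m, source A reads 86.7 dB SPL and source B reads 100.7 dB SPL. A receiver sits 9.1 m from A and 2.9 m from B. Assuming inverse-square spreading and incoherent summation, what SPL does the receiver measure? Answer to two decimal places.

91.47 dB SPL

At the listener: L_A = 86.7 − 20·log₁₀(9.1) = 67.519 dB; L_B = 100.7 − 20·log₁₀(2.9) = 91.452 dB.
Combined: 10·log₁₀(10^(67.519/10)+10^(91.452/10)) = 91.47 dB SPL.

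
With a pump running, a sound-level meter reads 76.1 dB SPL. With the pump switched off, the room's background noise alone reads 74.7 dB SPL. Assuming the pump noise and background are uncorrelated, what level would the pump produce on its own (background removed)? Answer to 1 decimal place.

70.5 dB SPL

Subtract intensities: L_src = 10·log₁₀(10^(L_total/10) − 10^(L_bg/10)).
L_src = 10·log₁₀(10^(76.1/10) − 10^(74.7/10)) = 10·log₁₀(11230000) = 70.5 dB SPL.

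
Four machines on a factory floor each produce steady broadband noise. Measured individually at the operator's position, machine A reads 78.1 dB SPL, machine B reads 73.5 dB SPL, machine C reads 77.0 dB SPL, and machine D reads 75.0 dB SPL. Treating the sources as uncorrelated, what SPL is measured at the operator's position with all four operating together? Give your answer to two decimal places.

Add the sources as powers (linear), then convert back to dB:
L_total = 10·log₁₀(10^(78.1/10) + 10^(73.5/10) + 10^(77.0/10) + 10^(75.0/10)) = 10·log₁₀(168700000) = 82.27 dB SPL.

82.27 dB SPL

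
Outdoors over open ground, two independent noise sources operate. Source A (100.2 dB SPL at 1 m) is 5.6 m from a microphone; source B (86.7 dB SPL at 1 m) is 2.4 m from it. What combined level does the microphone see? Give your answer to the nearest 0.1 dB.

At the listener: L_A = 100.2 − 20·log₁₀(5.6) = 85.24 dB; L_B = 86.7 − 20·log₁₀(2.4) = 79.10 dB.
Combined: 10·log₁₀(10^(85.24/10)+10^(79.10/10)) = 86.2 dB SPL.

86.2 dB SPL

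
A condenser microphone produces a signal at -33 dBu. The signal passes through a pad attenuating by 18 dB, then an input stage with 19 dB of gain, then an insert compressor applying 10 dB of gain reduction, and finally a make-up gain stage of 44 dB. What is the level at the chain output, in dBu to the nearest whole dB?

+2 dBu

Gain stages sum in dB:
-33 − 18 + 19 − 10 + 44 = +2 dBu.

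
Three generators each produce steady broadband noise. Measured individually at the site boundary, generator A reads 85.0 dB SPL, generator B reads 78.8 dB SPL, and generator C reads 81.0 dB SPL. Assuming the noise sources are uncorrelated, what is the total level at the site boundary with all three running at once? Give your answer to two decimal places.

Add the sources as powers (linear), then convert back to dB:
L_total = 10·log₁₀(10^(85.0/10) + 10^(78.8/10) + 10^(81.0/10)) = 10·log₁₀(518000000) = 87.14 dB SPL.

87.14 dB SPL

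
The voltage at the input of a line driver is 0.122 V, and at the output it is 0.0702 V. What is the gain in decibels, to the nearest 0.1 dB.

For a voltage ratio, dB = 20·log₁₀(V₂/V₁).
20·log₁₀(0.0702/0.122) = 20·log₁₀(0.5754) = -4.8 dB.

-4.8 dB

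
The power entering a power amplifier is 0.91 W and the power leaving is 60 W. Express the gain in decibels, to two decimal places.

18.19 dB

Power is a power quantity, so gain = 10·log₁₀(P_out/P_in).
10·log₁₀(60/0.91) = 10·log₁₀(65.93) = 18.19 dB.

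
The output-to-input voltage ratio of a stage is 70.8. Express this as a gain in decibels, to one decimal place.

For a voltage ratio, dB = 20·log₁₀(V₂/V₁).
20·log₁₀(70.8) = 37.0 dB.

37.0 dB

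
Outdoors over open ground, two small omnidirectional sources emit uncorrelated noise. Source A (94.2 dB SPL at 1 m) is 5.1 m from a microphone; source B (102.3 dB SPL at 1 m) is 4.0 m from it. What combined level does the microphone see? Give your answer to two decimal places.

At the listener: L_A = 94.2 − 20·log₁₀(5.1) = 80.049 dB; L_B = 102.3 − 20·log₁₀(4.0) = 90.259 dB.
Combined: 10·log₁₀(10^(80.049/10)+10^(90.259/10)) = 90.65 dB SPL.

90.65 dB SPL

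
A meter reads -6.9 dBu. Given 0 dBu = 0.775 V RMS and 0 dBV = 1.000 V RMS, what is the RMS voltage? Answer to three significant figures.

0.350 V

V = 0.775 V × 10^(-6.9/20).
= 0.775 × 0.4519 = 0.350 V.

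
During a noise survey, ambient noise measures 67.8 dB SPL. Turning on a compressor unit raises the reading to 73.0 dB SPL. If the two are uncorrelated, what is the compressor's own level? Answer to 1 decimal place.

Background correction is a power subtraction:
L_src = 10·log₁₀(10^(73.0/10) − 10^(67.8/10)) = 10·log₁₀(13930000) = 71.4 dB SPL.

71.4 dB SPL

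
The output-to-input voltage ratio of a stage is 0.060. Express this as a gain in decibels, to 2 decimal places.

-24.44 dB

For a voltage ratio, dB = 20·log₁₀(V₂/V₁).
20·log₁₀(0.060) = -24.44 dB.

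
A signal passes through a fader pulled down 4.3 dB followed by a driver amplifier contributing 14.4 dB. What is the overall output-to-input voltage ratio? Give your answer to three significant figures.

Net gain = (−4.3) + 14.4 = 10.1 dB.
Voltage ratio = 10^(10.1/20) = 3.20.

3.20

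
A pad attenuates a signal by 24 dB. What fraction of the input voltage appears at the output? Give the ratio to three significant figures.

Voltage ratio = 10^(dB/20).
10^(-24/20) = 10^(-1.200) = 0.0631.

0.0631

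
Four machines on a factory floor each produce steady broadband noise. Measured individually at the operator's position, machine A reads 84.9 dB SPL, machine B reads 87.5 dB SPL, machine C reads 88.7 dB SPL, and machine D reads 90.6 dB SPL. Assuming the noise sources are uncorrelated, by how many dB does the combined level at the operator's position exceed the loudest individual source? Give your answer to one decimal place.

Incoherent sources sum as intensities:
L_total = 10·log₁₀(10^(84.9/10) + 10^(87.5/10) + 10^(88.7/10) + 10^(90.6/10)) = 94.41 dB SPL.
Excess over the loudest (90.6 dB): 94.41 − 90.6 = 3.8 dB.

3.8 dB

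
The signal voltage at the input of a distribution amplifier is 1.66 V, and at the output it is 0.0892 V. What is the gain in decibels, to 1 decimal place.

-25.4 dB

Voltage ratio → dB uses the 20·log₁₀ form:
20·log₁₀(0.0892/1.66) = 20·log₁₀(0.05373) = -25.4 dB.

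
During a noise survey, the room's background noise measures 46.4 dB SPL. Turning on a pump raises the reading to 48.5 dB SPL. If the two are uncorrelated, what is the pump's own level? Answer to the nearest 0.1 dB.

44.3 dB SPL

Subtract intensities: L_src = 10·log₁₀(10^(L_total/10) − 10^(L_bg/10)).
L_src = 10·log₁₀(10^(48.5/10) − 10^(46.4/10)) = 10·log₁₀(27140) = 44.3 dB SPL.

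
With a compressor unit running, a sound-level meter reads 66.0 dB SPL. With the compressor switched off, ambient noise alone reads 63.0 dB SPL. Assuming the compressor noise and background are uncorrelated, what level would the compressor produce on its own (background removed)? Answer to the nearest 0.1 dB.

Subtract intensities: L_src = 10·log₁₀(10^(L_total/10) − 10^(L_bg/10)).
L_src = 10·log₁₀(10^(66.0/10) − 10^(63.0/10)) = 10·log₁₀(1986000) = 63.0 dB SPL.

63.0 dB SPL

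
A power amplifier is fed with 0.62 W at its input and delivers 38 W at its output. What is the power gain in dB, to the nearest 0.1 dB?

17.9 dB

Power is a power quantity, so gain = 10·log₁₀(P_out/P_in).
10·log₁₀(38/0.62) = 10·log₁₀(61.29) = 17.9 dB.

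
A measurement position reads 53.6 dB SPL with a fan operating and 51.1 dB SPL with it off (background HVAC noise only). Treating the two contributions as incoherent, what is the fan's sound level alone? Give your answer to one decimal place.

50.0 dB SPL

Background correction is a power subtraction:
L_src = 10·log₁₀(10^(53.6/10) − 10^(51.1/10)) = 10·log₁₀(100300) = 50.0 dB SPL.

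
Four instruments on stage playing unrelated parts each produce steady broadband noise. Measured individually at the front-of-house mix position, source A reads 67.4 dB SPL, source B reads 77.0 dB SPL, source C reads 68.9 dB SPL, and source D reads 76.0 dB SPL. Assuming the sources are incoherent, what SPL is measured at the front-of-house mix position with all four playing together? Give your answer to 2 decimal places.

Add the sources as powers (linear), then convert back to dB:
L_total = 10·log₁₀(10^(67.4/10) + 10^(77.0/10) + 10^(68.9/10) + 10^(76.0/10)) = 10·log₁₀(103200000) = 80.14 dB SPL.

80.14 dB SPL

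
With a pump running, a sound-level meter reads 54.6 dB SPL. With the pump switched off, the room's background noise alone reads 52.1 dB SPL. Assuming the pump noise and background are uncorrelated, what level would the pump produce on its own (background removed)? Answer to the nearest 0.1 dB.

Background correction is a power subtraction:
L_src = 10·log₁₀(10^(54.6/10) − 10^(52.1/10)) = 10·log₁₀(126200) = 51.0 dB SPL.

51.0 dB SPL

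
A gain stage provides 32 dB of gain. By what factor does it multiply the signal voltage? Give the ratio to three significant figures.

Voltage ratio = 10^(dB/20).
10^(32/20) = 10^(1.600) = 39.8.

39.8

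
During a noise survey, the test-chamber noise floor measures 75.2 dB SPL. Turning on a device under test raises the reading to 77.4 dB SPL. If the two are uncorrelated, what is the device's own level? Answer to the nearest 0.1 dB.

Remove the background by subtracting linear intensities:
L_src = 10·log₁₀(10^(77.4/10) − 10^(75.2/10)) = 10·log₁₀(21840000) = 73.4 dB SPL.

73.4 dB SPL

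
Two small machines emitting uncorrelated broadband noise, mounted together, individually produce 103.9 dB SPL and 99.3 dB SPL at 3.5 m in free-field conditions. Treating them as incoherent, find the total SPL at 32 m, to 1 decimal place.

86.0 dB SPL

Combined at 3.5 m: 10·log₁₀(10^(103.9/10)+10^(99.3/10)) = 105.19 dB SPL.
Then apply −20·log₁₀(32/3.5) = -19.22 dB → 86.0 dB SPL.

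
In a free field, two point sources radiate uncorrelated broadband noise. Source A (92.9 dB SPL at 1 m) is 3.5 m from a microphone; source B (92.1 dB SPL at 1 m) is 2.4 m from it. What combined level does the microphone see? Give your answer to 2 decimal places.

At the listener: L_A = 92.9 − 20·log₁₀(3.5) = 82.019 dB; L_B = 92.1 − 20·log₁₀(2.4) = 84.496 dB.
Combined: 10·log₁₀(10^(82.019/10)+10^(84.496/10)) = 86.44 dB SPL.

86.44 dB SPL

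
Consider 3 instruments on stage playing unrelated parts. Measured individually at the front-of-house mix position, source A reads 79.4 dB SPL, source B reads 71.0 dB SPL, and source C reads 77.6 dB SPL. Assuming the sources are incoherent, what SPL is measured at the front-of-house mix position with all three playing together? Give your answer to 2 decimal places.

81.97 dB SPL

Incoherent sources sum as intensities:
L_total = 10·log₁₀(10^(79.4/10) + 10^(71.0/10) + 10^(77.6/10)) = 10·log₁₀(157200000) = 81.97 dB SPL.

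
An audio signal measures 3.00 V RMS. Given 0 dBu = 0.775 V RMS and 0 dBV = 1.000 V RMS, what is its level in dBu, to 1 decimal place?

+11.8 dBu

dBu = 20·log₁₀(V / 0.775 V).
20·log₁₀(3.00/0.775) = +11.8 dBu.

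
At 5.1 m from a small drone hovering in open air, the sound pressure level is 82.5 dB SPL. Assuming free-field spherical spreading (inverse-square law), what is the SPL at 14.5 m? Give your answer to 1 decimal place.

73.4 dB SPL

For a point source in a free field, ΔL = −20·log₁₀(d₂/d₁).
ΔL = −20·log₁₀(14.5/5.1) = -9.08 dB, so L₂ = 82.5 + (-9.08) = 73.4 dB SPL.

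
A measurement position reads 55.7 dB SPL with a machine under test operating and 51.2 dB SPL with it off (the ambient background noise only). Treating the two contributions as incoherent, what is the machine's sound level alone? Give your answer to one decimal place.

Subtract intensities: L_src = 10·log₁₀(10^(L_total/10) − 10^(L_bg/10)).
L_src = 10·log₁₀(10^(55.7/10) − 10^(51.2/10)) = 10·log₁₀(239700) = 53.8 dB SPL.

53.8 dB SPL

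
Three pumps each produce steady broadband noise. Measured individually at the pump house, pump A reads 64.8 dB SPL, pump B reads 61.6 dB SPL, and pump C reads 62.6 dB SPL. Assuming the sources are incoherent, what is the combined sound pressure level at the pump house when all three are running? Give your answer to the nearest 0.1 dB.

Add the sources as powers (linear), then convert back to dB:
L_total = 10·log₁₀(10^(64.8/10) + 10^(61.6/10) + 10^(62.6/10)) = 10·log₁₀(6285000) = 68.0 dB SPL.

68.0 dB SPL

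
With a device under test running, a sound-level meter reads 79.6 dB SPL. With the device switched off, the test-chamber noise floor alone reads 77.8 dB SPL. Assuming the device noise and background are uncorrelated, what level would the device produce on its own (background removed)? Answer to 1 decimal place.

74.9 dB SPL

Background correction is a power subtraction:
L_src = 10·log₁₀(10^(79.6/10) − 10^(77.8/10)) = 10·log₁₀(30950000) = 74.9 dB SPL.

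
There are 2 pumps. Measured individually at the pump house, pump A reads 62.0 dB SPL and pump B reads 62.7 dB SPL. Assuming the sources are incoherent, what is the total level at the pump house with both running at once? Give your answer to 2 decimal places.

Add the sources as powers (linear), then convert back to dB:
L_total = 10·log₁₀(10^(62.0/10) + 10^(62.7/10)) = 10·log₁₀(3447000) = 65.37 dB SPL.

65.37 dB SPL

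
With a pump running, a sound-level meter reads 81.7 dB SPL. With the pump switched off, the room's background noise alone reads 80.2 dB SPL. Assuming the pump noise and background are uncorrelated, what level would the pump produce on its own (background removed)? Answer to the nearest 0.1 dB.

76.4 dB SPL

Background correction is a power subtraction:
L_src = 10·log₁₀(10^(81.7/10) − 10^(80.2/10)) = 10·log₁₀(43200000) = 76.4 dB SPL.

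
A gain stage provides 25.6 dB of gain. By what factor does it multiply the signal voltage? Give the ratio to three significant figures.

Voltage ratio = 10^(dB/20).
10^(25.6/20) = 10^(1.280) = 19.1.

19.1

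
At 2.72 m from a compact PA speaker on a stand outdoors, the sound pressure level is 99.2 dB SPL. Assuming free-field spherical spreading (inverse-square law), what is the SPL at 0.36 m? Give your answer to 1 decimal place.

Inverse-square spreading gives ΔL = −20·log₁₀(d₂/d₁).
ΔL = −20·log₁₀(0.36/2.72) = 17.57 dB, so L₂ = 99.2 + (17.57) = 116.8 dB SPL.

116.8 dB SPL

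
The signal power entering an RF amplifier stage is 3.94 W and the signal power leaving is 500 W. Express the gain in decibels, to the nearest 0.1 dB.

Power is a power quantity, so gain = 10·log₁₀(P_out/P_in).
10·log₁₀(500/3.94) = 10·log₁₀(126.9) = 21.0 dB.

21.0 dB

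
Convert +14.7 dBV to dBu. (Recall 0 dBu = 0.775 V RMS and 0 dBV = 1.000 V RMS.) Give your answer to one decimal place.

+16.9 dBu

The offset between the scales is 20·log₁₀(0.775/1.000) = −2.214 dB.
So dBu = +14.7 + 2.214 = +16.9 dBu.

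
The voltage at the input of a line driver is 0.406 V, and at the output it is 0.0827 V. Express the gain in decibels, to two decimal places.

Voltage ratio → dB uses the 20·log₁₀ form:
20·log₁₀(0.0827/0.406) = 20·log₁₀(0.2037) = -13.82 dB.

-13.82 dB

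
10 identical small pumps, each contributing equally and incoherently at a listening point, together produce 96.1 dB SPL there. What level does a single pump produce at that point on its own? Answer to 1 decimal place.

10 equal incoherent sources add 10·log₁₀(10) = 10.00 dB over one source.
L_one = 96.1 − 10.00 = 86.1 dB SPL.

86.1 dB SPL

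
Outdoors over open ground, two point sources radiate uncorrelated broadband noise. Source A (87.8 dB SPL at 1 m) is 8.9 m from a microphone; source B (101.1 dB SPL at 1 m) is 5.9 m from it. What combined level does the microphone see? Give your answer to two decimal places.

85.77 dB SPL

At the listener: L_A = 87.8 − 20·log₁₀(8.9) = 68.812 dB; L_B = 101.1 − 20·log₁₀(5.9) = 85.683 dB.
Combined: 10·log₁₀(10^(68.812/10)+10^(85.683/10)) = 85.77 dB SPL.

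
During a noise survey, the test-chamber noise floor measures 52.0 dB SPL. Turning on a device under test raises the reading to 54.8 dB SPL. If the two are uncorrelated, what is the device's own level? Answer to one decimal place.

51.6 dB SPL

Background correction is a power subtraction:
L_src = 10·log₁₀(10^(54.8/10) − 10^(52.0/10)) = 10·log₁₀(143500) = 51.6 dB SPL.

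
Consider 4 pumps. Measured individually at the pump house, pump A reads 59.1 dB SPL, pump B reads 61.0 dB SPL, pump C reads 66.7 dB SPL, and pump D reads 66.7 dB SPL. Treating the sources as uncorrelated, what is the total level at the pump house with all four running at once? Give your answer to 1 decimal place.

70.6 dB SPL

Add the sources as powers (linear), then convert back to dB:
L_total = 10·log₁₀(10^(59.1/10) + 10^(61.0/10) + 10^(66.7/10) + 10^(66.7/10)) = 10·log₁₀(11430000) = 70.6 dB SPL.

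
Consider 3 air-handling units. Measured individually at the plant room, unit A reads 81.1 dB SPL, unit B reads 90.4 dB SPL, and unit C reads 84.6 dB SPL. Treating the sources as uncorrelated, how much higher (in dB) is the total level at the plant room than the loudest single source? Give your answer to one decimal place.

Add the sources as powers (linear), then convert back to dB:
L_total = 10·log₁₀(10^(81.1/10) + 10^(90.4/10) + 10^(84.6/10)) = 91.80 dB SPL.
Excess over the loudest (90.4 dB): 91.80 − 90.4 = 1.4 dB.

1.4 dB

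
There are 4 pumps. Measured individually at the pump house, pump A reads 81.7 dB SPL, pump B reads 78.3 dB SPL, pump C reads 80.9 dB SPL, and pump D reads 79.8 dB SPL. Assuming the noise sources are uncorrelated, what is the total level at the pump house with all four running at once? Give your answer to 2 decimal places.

86.38 dB SPL

Add the sources as powers (linear), then convert back to dB:
L_total = 10·log₁₀(10^(81.7/10) + 10^(78.3/10) + 10^(80.9/10) + 10^(79.8/10)) = 10·log₁₀(434000000) = 86.38 dB SPL.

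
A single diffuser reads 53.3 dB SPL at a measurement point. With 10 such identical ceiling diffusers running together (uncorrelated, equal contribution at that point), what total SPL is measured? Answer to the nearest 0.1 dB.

10 equal incoherent sources raise the level by 10·log₁₀(10) = 10.00 dB.
L_total = 53.3 + 10.00 = 63.3 dB SPL.

63.3 dB SPL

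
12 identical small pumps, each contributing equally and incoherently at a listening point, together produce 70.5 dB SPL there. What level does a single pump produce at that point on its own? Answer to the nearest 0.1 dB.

59.7 dB SPL

12 equal incoherent sources add 10·log₁₀(12) = 10.79 dB over one source.
L_one = 70.5 − 10.79 = 59.7 dB SPL.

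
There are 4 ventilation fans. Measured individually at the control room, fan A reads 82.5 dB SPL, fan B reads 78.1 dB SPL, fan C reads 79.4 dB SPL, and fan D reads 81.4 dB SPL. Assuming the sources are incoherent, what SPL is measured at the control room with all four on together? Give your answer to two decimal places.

Uncorrelated sources add in intensity (power), not in dB.
L_total = 10·log₁₀(10^(82.5/10) + 10^(78.1/10) + 10^(79.4/10) + 10^(81.4/10)) = 10·log₁₀(467500000) = 86.70 dB SPL.

86.70 dB SPL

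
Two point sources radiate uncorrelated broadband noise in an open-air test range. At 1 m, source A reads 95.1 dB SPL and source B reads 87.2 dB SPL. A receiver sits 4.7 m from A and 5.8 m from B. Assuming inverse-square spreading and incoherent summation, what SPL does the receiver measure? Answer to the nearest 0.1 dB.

82.1 dB SPL

At the listener: L_A = 95.1 − 20·log₁₀(4.7) = 81.66 dB; L_B = 87.2 − 20·log₁₀(5.8) = 71.93 dB.
Combined: 10·log₁₀(10^(81.66/10)+10^(71.93/10)) = 82.1 dB SPL.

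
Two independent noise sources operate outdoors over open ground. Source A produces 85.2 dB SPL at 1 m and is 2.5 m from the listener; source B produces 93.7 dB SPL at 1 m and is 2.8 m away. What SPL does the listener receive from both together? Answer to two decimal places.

At the listener: L_A = 85.2 − 20·log₁₀(2.5) = 77.241 dB; L_B = 93.7 − 20·log₁₀(2.8) = 84.757 dB.
Combined: 10·log₁₀(10^(77.241/10)+10^(84.757/10)) = 85.47 dB SPL.

85.47 dB SPL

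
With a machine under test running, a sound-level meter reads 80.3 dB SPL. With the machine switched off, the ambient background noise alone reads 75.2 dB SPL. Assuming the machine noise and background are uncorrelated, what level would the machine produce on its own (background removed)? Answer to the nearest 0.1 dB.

78.7 dB SPL

Background correction is a power subtraction:
L_src = 10·log₁₀(10^(80.3/10) − 10^(75.2/10)) = 10·log₁₀(74040000) = 78.7 dB SPL.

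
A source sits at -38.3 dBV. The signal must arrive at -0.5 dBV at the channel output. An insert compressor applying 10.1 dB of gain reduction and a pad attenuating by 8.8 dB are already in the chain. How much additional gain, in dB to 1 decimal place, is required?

The required make-up gain is the shortfall in the dB sum.
G = -0.5 − (-38.3) + 10.1 + 8.8 = 56.7 dB.

56.7 dB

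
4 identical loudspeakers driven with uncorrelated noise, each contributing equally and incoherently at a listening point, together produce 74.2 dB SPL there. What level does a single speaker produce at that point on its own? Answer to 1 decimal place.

68.2 dB SPL

4 equal incoherent sources add 10·log₁₀(4) = 6.02 dB over one source.
L_one = 74.2 − 6.02 = 68.2 dB SPL.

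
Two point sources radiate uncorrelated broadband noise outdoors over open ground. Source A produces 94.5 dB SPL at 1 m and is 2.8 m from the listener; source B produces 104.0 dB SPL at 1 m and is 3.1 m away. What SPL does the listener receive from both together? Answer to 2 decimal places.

At the listener: L_A = 94.5 − 20·log₁₀(2.8) = 85.557 dB; L_B = 104.0 − 20·log₁₀(3.1) = 94.173 dB.
Combined: 10·log₁₀(10^(85.557/10)+10^(94.173/10)) = 94.73 dB SPL.

94.73 dB SPL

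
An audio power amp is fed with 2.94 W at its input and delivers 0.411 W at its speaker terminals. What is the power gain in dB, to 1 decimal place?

-8.5 dB

Power is a power quantity, so gain = 10·log₁₀(P_out/P_in).
10·log₁₀(0.411/2.94) = 10·log₁₀(0.1398) = -8.5 dB.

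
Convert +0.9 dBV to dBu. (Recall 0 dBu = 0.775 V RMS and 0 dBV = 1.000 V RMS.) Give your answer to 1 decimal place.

The offset between the scales is 20·log₁₀(0.775/1.000) = −2.214 dB.
So dBu = +0.9 + 2.214 = +3.1 dBu.

+3.1 dBu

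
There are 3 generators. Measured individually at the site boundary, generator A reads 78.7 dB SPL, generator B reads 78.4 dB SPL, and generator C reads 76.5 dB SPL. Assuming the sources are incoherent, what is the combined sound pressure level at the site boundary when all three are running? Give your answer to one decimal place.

Add the sources as powers (linear), then convert back to dB:
L_total = 10·log₁₀(10^(78.7/10) + 10^(78.4/10) + 10^(76.5/10)) = 10·log₁₀(188000000) = 82.7 dB SPL.

82.7 dB SPL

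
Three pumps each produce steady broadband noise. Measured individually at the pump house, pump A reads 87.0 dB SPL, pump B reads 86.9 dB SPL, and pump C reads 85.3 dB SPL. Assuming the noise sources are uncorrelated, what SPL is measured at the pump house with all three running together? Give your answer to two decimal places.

91.24 dB SPL

Add the sources as powers (linear), then convert back to dB:
L_total = 10·log₁₀(10^(87.0/10) + 10^(86.9/10) + 10^(85.3/10)) = 10·log₁₀(1330000000) = 91.24 dB SPL.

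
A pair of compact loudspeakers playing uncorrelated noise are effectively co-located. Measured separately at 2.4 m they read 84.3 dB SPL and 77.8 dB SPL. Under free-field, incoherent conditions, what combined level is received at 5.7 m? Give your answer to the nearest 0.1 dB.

77.7 dB SPL

Combined at 2.4 m: 10·log₁₀(10^(84.3/10)+10^(77.8/10)) = 85.18 dB SPL.
Then apply −20·log₁₀(5.7/2.4) = -7.51 dB → 77.7 dB SPL.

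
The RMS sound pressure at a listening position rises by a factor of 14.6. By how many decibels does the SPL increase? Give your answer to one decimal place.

SPL change from a pressure ratio uses the 20·log₁₀ form:
20·log₁₀(14.6) = 23.3 dB.

23.3 dB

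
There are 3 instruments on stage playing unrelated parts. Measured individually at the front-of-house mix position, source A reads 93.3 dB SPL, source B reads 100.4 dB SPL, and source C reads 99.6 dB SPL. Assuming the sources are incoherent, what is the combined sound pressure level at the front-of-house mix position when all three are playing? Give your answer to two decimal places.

Add the sources as powers (linear), then convert back to dB:
L_total = 10·log₁₀(10^(93.3/10) + 10^(100.4/10) + 10^(99.6/10)) = 10·log₁₀(22223000000) = 103.47 dB SPL.

103.47 dB SPL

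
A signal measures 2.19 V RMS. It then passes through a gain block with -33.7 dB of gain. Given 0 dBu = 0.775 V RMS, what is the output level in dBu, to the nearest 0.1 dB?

-24.7 dBu

Input level: 20·log₁₀(2.19/0.775) = 9.02 dBu.
Output: 9.02 − 33.7 = -24.7 dBu.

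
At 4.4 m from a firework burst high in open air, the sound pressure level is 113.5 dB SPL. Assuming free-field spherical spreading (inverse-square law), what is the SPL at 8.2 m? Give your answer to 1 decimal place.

For a point source in a free field, ΔL = −20·log₁₀(d₂/d₁).
ΔL = −20·log₁₀(8.2/4.4) = -5.41 dB, so L₂ = 113.5 + (-5.41) = 108.1 dB SPL.

108.1 dB SPL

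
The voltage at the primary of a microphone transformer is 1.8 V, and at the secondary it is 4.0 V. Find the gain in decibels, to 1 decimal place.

For a voltage ratio, dB = 20·log₁₀(V₂/V₁).
20·log₁₀(4.0/1.8) = 20·log₁₀(2.222) = 6.9 dB.

6.9 dB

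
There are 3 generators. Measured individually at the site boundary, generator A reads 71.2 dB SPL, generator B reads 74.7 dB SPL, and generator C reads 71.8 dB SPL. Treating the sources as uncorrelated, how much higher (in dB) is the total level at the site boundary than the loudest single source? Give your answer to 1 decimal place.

Add the sources as powers (linear), then convert back to dB:
L_total = 10·log₁₀(10^(71.2/10) + 10^(74.7/10) + 10^(71.8/10)) = 77.62 dB SPL.
Excess over the loudest (74.7 dB): 77.62 − 74.7 = 2.9 dB.

2.9 dB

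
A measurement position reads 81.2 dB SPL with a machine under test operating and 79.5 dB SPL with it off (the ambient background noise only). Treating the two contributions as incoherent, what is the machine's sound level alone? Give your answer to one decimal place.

76.3 dB SPL

Background correction is a power subtraction:
L_src = 10·log₁₀(10^(81.2/10) − 10^(79.5/10)) = 10·log₁₀(42700000) = 76.3 dB SPL.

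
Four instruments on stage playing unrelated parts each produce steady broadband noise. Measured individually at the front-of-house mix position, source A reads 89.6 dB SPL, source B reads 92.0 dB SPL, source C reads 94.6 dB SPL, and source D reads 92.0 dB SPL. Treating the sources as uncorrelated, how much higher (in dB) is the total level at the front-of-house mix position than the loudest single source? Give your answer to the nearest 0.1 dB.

Uncorrelated sources add in intensity (power), not in dB.
L_total = 10·log₁₀(10^(89.6/10) + 10^(92.0/10) + 10^(94.6/10) + 10^(92.0/10)) = 98.43 dB SPL.
Excess over the loudest (94.6 dB): 98.43 − 94.6 = 3.8 dB.

3.8 dB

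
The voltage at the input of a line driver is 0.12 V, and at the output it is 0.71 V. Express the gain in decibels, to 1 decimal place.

15.4 dB

Voltage is an amplitude quantity, so gain = 20·log₁₀(V_out/V_in).
20·log₁₀(0.71/0.12) = 20·log₁₀(5.917) = 15.4 dB.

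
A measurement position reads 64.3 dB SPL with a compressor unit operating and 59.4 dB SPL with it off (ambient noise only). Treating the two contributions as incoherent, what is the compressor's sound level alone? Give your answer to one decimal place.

62.6 dB SPL

Subtract intensities: L_src = 10·log₁₀(10^(L_total/10) − 10^(L_bg/10)).
L_src = 10·log₁₀(10^(64.3/10) − 10^(59.4/10)) = 10·log₁₀(1821000) = 62.6 dB SPL.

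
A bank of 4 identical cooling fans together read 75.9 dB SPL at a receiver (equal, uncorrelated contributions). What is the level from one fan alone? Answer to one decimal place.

69.9 dB SPL

4 equal incoherent sources add 10·log₁₀(4) = 6.02 dB over one source.
L_one = 75.9 − 6.02 = 69.9 dB SPL.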